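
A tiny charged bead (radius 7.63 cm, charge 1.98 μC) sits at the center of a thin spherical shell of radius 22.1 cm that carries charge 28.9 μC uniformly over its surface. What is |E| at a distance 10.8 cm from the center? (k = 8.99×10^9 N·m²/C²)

Use a concentric Gaussian sphere at r = 10.8 cm (between the bodies, 7.63 cm < r < 22.1 cm).
The shell at 22.1 cm lies outside the Gaussian surface, so Q_enc = 1.98 μC = 1.98×10^-6 C.
Gauss's law: E·4πr² = Q_enc/ε₀.
E = k|Q_enc|/r² = (8.99×10^9)(1.98×10^-6)/(0.108)² = 1.53×10^6 N/C.

E = 1.53×10^6 V/m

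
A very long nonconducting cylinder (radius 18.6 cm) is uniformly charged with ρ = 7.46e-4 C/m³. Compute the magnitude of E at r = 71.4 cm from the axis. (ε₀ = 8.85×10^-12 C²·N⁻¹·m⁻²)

|E| = 2.04e6 N/C

Take a coaxial cylindrical Gaussian surface of radius r = 71.4 cm and length L (r > 18.6 cm, full cross-section enclosed).
λ_enc = ρ·πR² = (7.46×10^-4)π(0.186)² = 8.108×10^-5 C/m.
By Gauss's law (flux through the curved wall only), E·2πrL = λ_enc L/ε₀.
E = |λ_enc|/(2πε₀r) = (8.108e-5)/(2π·8.85×10^-12·0.714) = 2.04×10^6 N/C.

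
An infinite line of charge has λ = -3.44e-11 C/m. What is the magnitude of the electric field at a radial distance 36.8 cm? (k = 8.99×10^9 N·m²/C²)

|E| ≈ 1.68 N/C

Choose a coaxial cylinder of radius r = 36.8 cm (arbitrary length L) as the Gaussian surface.
Q_enc = λL, so λ_enc = -3.44e-11 C/m.
Applying ∮E·dA = Q_enc/ε₀ with the end caps contributing no flux:
E = 2k|λ_enc|/r = 2(8.99×10^9)(3.44e-11)/(0.368) = 1.68 N/C.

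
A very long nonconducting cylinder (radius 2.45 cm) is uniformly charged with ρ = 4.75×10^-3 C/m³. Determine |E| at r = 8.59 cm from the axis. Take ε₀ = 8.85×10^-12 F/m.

Take a coaxial cylindrical Gaussian surface of radius r = 8.59 cm and length L (r > 2.45 cm, full cross-section enclosed).
λ_enc = ρ·πR² = (4.75e-3)π(0.0245)² = 8.957×10^-6 C/m.
Applying ∮E·dA = Q_enc/ε₀ with the end caps contributing no flux:
E = |λ_enc|/(2πε₀r) = (8.957e-6)/(2π·8.85×10^-12·0.0859) = 1.88e6 N/C.

|E| ≈ 1.88e6 V/m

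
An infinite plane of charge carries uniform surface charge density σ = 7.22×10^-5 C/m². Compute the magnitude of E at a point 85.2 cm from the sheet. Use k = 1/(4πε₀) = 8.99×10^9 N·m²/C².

The symmetry is planar: E is normal to the sheet and the same magnitude on both sides. Take a pillbox straddling the sheet with end-cap area A.
Only the two end caps contribute flux: Φ = 2EA. With Q_enc = σA, Gauss's law gives E = |σ|/(2ε₀).
E = 2πk|σ| = 2π(8.99×10^9)(7.22×10^-5) = 4.08×10^6 N/C.

|E| ≈ 4.08e6 V/m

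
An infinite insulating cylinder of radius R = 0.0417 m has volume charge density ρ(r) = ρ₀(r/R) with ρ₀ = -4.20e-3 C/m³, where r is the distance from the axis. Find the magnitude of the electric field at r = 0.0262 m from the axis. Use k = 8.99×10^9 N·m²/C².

E ≈ 2.60×10^6 V/m

By cylindrical symmetry E is radial; use a coaxial Gaussian cylinder of radius 0.0262 m and length L (r < R).
λ_enc = ∫₀^r ρ(r')·2πr' dr' = (2πρ₀/R)·r^3/3 = -3.794×10^-6 C/m.
Since E is radial and uniform over the curved surface, Φ = E·2πrL = Q_enc/ε₀ = λ_enc L/ε₀.
E = 2k|λ_enc|/r = 2(8.99×10^9)(3.794e-6)/(0.0262) = 2.60×10^6 N/C.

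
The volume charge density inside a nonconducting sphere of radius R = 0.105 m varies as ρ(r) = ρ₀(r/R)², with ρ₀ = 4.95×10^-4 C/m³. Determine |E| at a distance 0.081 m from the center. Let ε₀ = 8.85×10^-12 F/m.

5.39e5 N/C

Take a concentric spherical Gaussian surface of radius r = 0.081 m (r < R).
Q_enc = ∫₀^r ρ(r')·4πr'² dr' = (4πρ₀/R²) ∫₀^r r'^4 dr' = 4πρ₀ r^5/(5·R²) = 3.935e-7 C.
By Gauss's law, ∮E·dA = E·4πr² = Q_enc/ε₀.
E = |Q_enc|/(4πε₀r²) = (3.935e-7)/(4π·8.85×10^-12·(0.081)²) = 5.39e5 N/C.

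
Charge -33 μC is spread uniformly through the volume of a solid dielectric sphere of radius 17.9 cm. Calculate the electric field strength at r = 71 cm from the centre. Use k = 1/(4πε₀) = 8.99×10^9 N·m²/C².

E = 5.89×10^5 N/C

Use a concentric Gaussian sphere at r = 71 cm (r > R, so the entire charge is enclosed).
Q_enc = -33 μC = -3.30×10^-5 C.
Gauss's law: E·4πr² = Q_enc/ε₀.
E = k|Q_enc|/r² = (8.99×10^9)(3.30e-5)/(0.71)² = 5.89×10^5 N/C.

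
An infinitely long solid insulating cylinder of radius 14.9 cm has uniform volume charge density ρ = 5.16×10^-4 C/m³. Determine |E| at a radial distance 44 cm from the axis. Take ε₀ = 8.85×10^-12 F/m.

Choose a coaxial cylinder of radius r = 44 cm (arbitrary length L) as the Gaussian surface (r > 14.9 cm, full cross-section enclosed).
λ_enc = ρ·πR² = (5.16×10^-4)π(0.149)² = 3.599×10^-5 C/m.
By Gauss's law (flux through the curved wall only), E·2πrL = λ_enc L/ε₀.
E = |λ_enc|/(2πε₀r) = (3.599×10^-5)/(2π·8.85×10^-12·0.44) = 1.47×10^6 N/C.

|E| ≈ 1.47×10^6 V/m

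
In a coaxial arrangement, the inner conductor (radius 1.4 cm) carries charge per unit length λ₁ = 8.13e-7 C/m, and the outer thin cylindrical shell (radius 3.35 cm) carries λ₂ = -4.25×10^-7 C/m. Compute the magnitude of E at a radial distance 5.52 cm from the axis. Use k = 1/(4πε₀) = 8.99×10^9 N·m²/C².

|E| = 1.26e5 V/m

Take a coaxial cylindrical Gaussian surface of radius r = 5.52 cm and length L (r > 3.35 cm, enclosing both).
λ_enc = λ₁ + λ₂ = (8.13×10^-7) + (-4.25e-7) = 3.88×10^-7 C/m.
By Gauss's law (flux through the curved wall only), E·2πrL = λ_enc L/ε₀.
E = 2k|λ_enc|/r = 2(8.99×10^9)(3.88e-7)/(0.0552) = 1.26×10^5 N/C.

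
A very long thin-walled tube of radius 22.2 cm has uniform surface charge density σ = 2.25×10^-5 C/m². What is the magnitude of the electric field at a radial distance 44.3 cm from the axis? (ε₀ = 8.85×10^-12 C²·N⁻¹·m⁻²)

By cylindrical symmetry E is radial; use a coaxial Gaussian cylinder of radius 44.3 cm and length L (r > 22.2 cm).
The whole shell is enclosed: λ_enc = σ·2πR = (2.25e-5)·2π·(0.222) = 3.138×10^-5 C/m.
By Gauss's law (flux through the curved wall only), E·2πrL = λ_enc L/ε₀.
E = |λ_enc|/(2πε₀r) = (3.138e-5)/(2π·8.85×10^-12·0.443) = 1.27×10^6 N/C.

1.27×10^6 N/C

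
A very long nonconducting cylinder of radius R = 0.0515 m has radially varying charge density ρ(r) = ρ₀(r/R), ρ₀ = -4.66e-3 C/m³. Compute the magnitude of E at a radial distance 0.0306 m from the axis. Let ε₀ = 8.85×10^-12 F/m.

|E| = 3.19×10^6 V/m

Take a coaxial cylindrical Gaussian surface of radius r = 0.0306 m and length L (r < R).
Integrating ρ over the cross-section to radius r: λ_enc = (2πρ₀/R) ∫₀^r r'^2 dr' = 2πρ₀ r^3/(3·R) = -5.43×10^-6 C/m.
Applying ∮E·dA = Q_enc/ε₀ with the end caps contributing no flux:
E = |λ_enc|/(2πε₀r) = (5.43e-6)/(2π·8.85×10^-12·0.0306) = 3.19e6 N/C.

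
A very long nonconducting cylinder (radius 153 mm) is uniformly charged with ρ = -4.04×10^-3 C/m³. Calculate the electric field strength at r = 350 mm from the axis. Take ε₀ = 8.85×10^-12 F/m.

|E| ≈ 1.53×10^7 N/C

By cylindrical symmetry E is radial; use a coaxial Gaussian cylinder of radius 350 mm and length L (r > 153 mm, full cross-section enclosed).
λ_enc = ρ·πR² = (-4.04×10^-3)π(0.153)² = -2.971e-4 C/m.
Gauss's law: E·2πrL = λ_enc L/ε₀.
E = |λ_enc|/(2πε₀r) = (2.971×10^-4)/(2π·8.85×10^-12·0.35) = 1.53×10^7 N/C.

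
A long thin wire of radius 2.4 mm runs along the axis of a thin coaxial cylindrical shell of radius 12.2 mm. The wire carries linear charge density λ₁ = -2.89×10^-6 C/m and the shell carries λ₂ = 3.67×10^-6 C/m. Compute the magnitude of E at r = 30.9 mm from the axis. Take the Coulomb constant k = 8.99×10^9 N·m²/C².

|E| ≈ 4.54×10^5 N/C

Coaxial Gaussian cylinder, radius r = 30.9 mm, length L (r > 12.2 mm, enclosing both).
λ_enc = λ₁ + λ₂ = (-2.89e-6) + (3.67×10^-6) = 7.80×10^-7 C/m.
Applying ∮E·dA = Q_enc/ε₀ with the end caps contributing no flux:
E = 2k|λ_enc|/r = 2(8.99×10^9)(7.80e-7)/(0.0309) = 4.54×10^5 N/C.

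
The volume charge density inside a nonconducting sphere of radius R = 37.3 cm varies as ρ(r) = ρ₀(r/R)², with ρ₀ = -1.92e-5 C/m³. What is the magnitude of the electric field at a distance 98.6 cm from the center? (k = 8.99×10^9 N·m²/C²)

Take a concentric spherical Gaussian surface of radius r = 98.6 cm (r > R, all charge enclosed).
Q_enc = 4π ∫₀^R ρ₀(r'/R)^2 r'² dr' = 4πρ₀R³/5 = -2.504×10^-6 C.
Gauss's law: E·4πr² = Q_enc/ε₀.
E = k|Q_enc|/r² = (8.99×10^9)(2.504×10^-6)/(0.986)² = 2.32×10^4 N/C.

E ≈ 2.32×10^4 N/C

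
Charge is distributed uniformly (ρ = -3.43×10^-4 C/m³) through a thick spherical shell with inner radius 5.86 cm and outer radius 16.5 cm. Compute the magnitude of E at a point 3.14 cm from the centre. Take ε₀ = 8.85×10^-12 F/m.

Symmetry ⇒ E = E(r) r̂. Gaussian sphere of radius r = 3.14 cm (r < 5.86 cm, inside the empty cavity).
No charge is enclosed, so by Gauss's law E·4πr² = 0 ⇒ E = 0.

|E| = 0 V/m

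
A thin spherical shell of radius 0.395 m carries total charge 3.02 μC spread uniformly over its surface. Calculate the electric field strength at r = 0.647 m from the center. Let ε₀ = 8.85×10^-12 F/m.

Use a concentric Gaussian sphere at r = 0.647 m (r > 0.395 m).
The entire shell is enclosed: Q_enc = 3.02×10^-6 C.
By Gauss's law, ∮E·dA = E·4πr² = Q_enc/ε₀.
E = |Q_enc|/(4πε₀r²) = (3.02e-6)/(4π·8.85×10^-12·(0.647)²) = 6.49×10^4 N/C.

|E| = 6.49×10^4 V/m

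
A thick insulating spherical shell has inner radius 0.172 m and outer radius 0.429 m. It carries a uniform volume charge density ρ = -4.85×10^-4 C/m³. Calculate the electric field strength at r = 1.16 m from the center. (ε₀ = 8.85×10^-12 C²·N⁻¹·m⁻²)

|E| = 1.00×10^6 N/C

Symmetry ⇒ E = E(r) r̂. Gaussian sphere of radius r = 1.16 m (r > 0.429 m, enclosing the whole shell).
Q_enc = ρ·(4π/3)(b³ − a³) = (-4.85×10^-4)·(4π/3)·((0.429)³ − (0.172)³) = -1.501e-4 C.
Gauss's law: E·4πr² = Q_enc/ε₀.
E = |Q_enc|/(4πε₀r²) = (1.501×10^-4)/(4π·8.85×10^-12·(1.16)²) = 1.00×10^6 N/C.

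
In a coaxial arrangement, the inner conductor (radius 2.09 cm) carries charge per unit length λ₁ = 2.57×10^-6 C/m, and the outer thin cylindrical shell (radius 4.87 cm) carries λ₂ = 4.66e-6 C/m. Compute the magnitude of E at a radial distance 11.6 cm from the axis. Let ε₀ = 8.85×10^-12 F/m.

1.12×10^6 N/C

By cylindrical symmetry E is radial; use a coaxial Gaussian cylinder of radius 11.6 cm and length L (r > 4.87 cm, enclosing both).
λ_enc = λ₁ + λ₂ = (2.57×10^-6) + (4.66×10^-6) = 7.23e-6 C/m.
Since E is radial and uniform over the curved surface, Φ = E·2πrL = Q_enc/ε₀ = λ_enc L/ε₀.
E = |λ_enc|/(2πε₀r) = (7.23e-6)/(2π·8.85×10^-12·0.116) = 1.12×10^6 N/C.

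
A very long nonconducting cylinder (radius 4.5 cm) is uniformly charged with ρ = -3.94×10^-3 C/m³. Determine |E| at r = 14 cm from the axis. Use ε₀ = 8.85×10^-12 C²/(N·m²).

Choose a coaxial cylinder of radius r = 14 cm (arbitrary length L) as the Gaussian surface (r > 4.5 cm, full cross-section enclosed).
λ_enc = ρ·πR² = (-3.94×10^-3)π(0.045)² = -2.507×10^-5 C/m.
Gauss's law: E·2πrL = λ_enc L/ε₀.
E = |λ_enc|/(2πε₀r) = (2.507e-5)/(2π·8.85×10^-12·0.14) = 3.22×10^6 N/C.

3.22×10^6 V/m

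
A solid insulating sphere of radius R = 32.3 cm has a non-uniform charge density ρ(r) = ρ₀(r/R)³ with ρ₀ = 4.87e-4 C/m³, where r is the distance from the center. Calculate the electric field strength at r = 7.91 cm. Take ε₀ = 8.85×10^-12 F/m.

Use a concentric Gaussian sphere at r = 7.91 cm (r < R).
Integrate the density: Q_enc = 4π ∫₀^r ρ₀(r'/R)^3 r'² dr' = 4πρ₀ r^6/(6·R³) = 7.414×10^-9 C.
Gauss's law: E·4πr² = Q_enc/ε₀.
E = |Q_enc|/(4πε₀r²) = (7.414e-9)/(4π·8.85×10^-12·(0.0791)²) = 1.07×10^4 N/C.

|E| ≈ 1.07e4 N/C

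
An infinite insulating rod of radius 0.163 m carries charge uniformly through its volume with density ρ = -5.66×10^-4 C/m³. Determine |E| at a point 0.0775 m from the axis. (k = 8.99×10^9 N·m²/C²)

Choose a coaxial cylinder of radius r = 0.0775 m (arbitrary length L) as the Gaussian surface (r < R).
Charge inside radius r per length L is ρ·πr²·L, so λ_enc = ρπr² = -1.068×10^-5 C/m.
By Gauss's law (flux through the curved wall only), E·2πrL = λ_enc L/ε₀.
E = 2k|λ_enc|/r = 2(8.99×10^9)(1.068×10^-5)/(0.0775) = 2.48×10^6 N/C.

E = 2.48e6 V/m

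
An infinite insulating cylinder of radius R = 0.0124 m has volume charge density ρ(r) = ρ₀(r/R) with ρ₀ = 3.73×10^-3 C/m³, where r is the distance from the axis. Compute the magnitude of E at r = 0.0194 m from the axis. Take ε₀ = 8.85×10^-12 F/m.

E = 1.11e6 N/C

Choose a coaxial cylinder of radius r = 0.0194 m (arbitrary length L) as the Gaussian surface (r > R, full charge per length enclosed).
λ_enc = 2π ∫₀^R ρ₀(r'/R)^1 r' dr' = 2πρ₀R²/3 = 1.201e-6 C/m.
By Gauss's law (flux through the curved wall only), E·2πrL = λ_enc L/ε₀.
E = |λ_enc|/(2πε₀r) = (1.201×10^-6)/(2π·8.85×10^-12·0.0194) = 1.11×10^6 N/C.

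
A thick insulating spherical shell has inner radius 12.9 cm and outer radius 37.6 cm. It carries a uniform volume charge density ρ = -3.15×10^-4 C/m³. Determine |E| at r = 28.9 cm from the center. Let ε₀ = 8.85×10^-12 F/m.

Use a concentric Gaussian sphere at r = 28.9 cm (within the shell material, 12.9 cm < r < 37.6 cm).
Only the shell between 12.9 cm and r is enclosed: Q_enc = ρ·(4π/3)(r³ − a³) = (-3.15e-4)·(4π/3)·((0.289)³ − (0.129)³) = -2.902×10^-5 C.
Since E is radial and uniform over the Gaussian sphere, Φ = E·4πr² = Q_enc/ε₀.
E = |Q_enc|/(4πε₀r²) = (2.902×10^-5)/(4π·8.85×10^-12·(0.289)²) = 3.12×10^6 N/C.

|E| ≈ 3.12×10^6 N/C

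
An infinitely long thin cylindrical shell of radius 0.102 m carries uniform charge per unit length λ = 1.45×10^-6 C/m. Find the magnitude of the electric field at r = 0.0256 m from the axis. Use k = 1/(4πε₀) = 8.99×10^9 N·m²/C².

E = 0

Coaxial Gaussian cylinder, radius r = 0.0256 m, length L (r < 0.102 m, inside the shell).
All the surface charge lies outside this cylinder: Q_enc = 0, hence E = 0.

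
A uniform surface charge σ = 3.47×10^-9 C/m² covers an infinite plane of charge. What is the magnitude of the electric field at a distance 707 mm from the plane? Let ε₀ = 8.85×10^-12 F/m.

By planar symmetry E is perpendicular to the sheet and uniform; use a Gaussian pillbox with flat faces of area A on each side of the sheet.
Only the two end caps contribute flux: Φ = 2EA. With Q_enc = σA, Gauss's law gives E = |σ|/(2ε₀).
E = |σ|/(2ε₀) = (3.47×10^-9)/(2·8.85×10^-12) = 196 N/C.

196 N/C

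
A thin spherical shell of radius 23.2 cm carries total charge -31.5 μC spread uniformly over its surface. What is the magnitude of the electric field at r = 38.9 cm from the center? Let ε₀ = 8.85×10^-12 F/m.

E = 1.87×10^6 V/m

Take a concentric spherical Gaussian surface of radius r = 38.9 cm (r > 23.2 cm).
The entire shell is enclosed: Q_enc = -3.15×10^-5 C.
Applying ∮E·dA = Q_enc/ε₀ with Φ = E(4πr²):
E = |Q_enc|/(4πε₀r²) = (3.15×10^-5)/(4π·8.85×10^-12·(0.389)²) = 1.87×10^6 N/C.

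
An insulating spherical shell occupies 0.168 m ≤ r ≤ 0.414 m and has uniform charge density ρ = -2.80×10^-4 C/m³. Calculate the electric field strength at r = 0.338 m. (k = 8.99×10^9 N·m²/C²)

Symmetry ⇒ E = E(r) r̂. Gaussian sphere of radius r = 0.338 m (within the shell material, 0.168 m < r < 0.414 m).
Enclosed charge is the volume from a to r: Q_enc = (4π/3)ρ(r³ − a³) = -3.973×10^-5 C.
Gauss's law: E·4πr² = Q_enc/ε₀.
E = k|Q_enc|/r² = (8.99×10^9)(3.973×10^-5)/(0.338)² = 3.13×10^6 N/C.

3.13×10^6 V/m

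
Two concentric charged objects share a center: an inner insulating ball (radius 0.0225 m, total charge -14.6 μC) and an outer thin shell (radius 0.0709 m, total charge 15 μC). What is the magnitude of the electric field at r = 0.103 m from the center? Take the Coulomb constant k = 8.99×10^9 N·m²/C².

By spherical symmetry E is radial; choose a Gaussian sphere of radius r = 0.103 m (r > 0.0709 m, enclosing both).
Q_enc = (-14.6 μC) + (15 μC) = 4.00e-7 C.
Applying ∮E·dA = Q_enc/ε₀ with Φ = E(4πr²):
E = k|Q_enc|/r² = (8.99×10^9)(4.00×10^-7)/(0.103)² = 3.39×10^5 N/C.

E ≈ 3.39e5 N/C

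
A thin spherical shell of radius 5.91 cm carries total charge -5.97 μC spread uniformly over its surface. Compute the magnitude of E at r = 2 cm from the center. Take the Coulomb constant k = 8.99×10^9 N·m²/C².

Use a concentric Gaussian sphere at r = 2 cm (inside the shell, r < 5.91 cm).
All the charge is outside the Gaussian surface: Q_enc = 0, hence E = 0 everywhere inside the shell.

E = 0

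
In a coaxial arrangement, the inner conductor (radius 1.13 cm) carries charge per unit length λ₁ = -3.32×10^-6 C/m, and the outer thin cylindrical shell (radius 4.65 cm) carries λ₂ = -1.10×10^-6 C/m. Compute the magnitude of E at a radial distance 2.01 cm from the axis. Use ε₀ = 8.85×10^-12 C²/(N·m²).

Take a coaxial cylindrical Gaussian surface of radius r = 2.01 cm and length L (between the conductors, 1.13 cm < r < 4.65 cm).
The shell at 4.65 cm lies outside the Gaussian surface, so λ_enc = λ₁ = -3.32e-6 C/m.
By Gauss's law (flux through the curved wall only), E·2πrL = λ_enc L/ε₀.
E = |λ_enc|/(2πε₀r) = (3.32×10^-6)/(2π·8.85×10^-12·0.0201) = 2.97e6 N/C.

2.97e6 V/m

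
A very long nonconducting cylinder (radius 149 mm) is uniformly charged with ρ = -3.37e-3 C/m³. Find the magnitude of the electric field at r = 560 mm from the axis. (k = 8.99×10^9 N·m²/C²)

Take a coaxial cylindrical Gaussian surface of radius r = 560 mm and length L (r > 149 mm, full cross-section enclosed).
λ_enc = ρ·πR² = (-3.37×10^-3)π(0.149)² = -2.35×10^-4 C/m.
Applying ∮E·dA = Q_enc/ε₀ with the end caps contributing no flux:
E = 2k|λ_enc|/r = 2(8.99×10^9)(2.35e-4)/(0.56) = 7.55e6 N/C.

|E| ≈ 7.55×10^6 V/m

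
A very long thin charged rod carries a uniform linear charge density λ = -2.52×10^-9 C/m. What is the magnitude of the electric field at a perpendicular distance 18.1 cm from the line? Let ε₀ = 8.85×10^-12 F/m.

By cylindrical symmetry E is radial; use a coaxial Gaussian cylinder of radius 18.1 cm and length L.
Q_enc = λL, so λ_enc = -2.52e-9 C/m.
By Gauss's law (flux through the curved wall only), E·2πrL = λ_enc L/ε₀.
E = |λ_enc|/(2πε₀r) = (2.52×10^-9)/(2π·8.85×10^-12·0.181) = 250 N/C.

E ≈ 250 V/m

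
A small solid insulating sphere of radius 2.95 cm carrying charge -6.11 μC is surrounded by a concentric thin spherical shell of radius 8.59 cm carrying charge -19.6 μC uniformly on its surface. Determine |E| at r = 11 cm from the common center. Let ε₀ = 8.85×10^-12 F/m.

1.91×10^7 N/C

Take a concentric spherical Gaussian surface of radius r = 11 cm (r > 8.59 cm, enclosing both).
Q_enc = (-6.11 μC) + (-19.6 μC) = -2.571×10^-5 C.
By Gauss's law, ∮E·dA = E·4πr² = Q_enc/ε₀.
E = |Q_enc|/(4πε₀r²) = (2.571×10^-5)/(4π·8.85×10^-12·(0.11)²) = 1.91e7 N/C.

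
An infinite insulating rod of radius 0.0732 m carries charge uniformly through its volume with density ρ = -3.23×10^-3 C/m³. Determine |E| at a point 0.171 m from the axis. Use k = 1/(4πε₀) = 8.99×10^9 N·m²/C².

Choose a coaxial cylinder of radius r = 0.171 m (arbitrary length L) as the Gaussian surface (r > 0.0732 m, full cross-section enclosed).
λ_enc = ρ·πR² = (-3.23×10^-3)π(0.0732)² = -5.437e-5 C/m.
Since E is radial and uniform over the curved surface, Φ = E·2πrL = Q_enc/ε₀ = λ_enc L/ε₀.
E = 2k|λ_enc|/r = 2(8.99×10^9)(5.437×10^-5)/(0.171) = 5.72×10^6 N/C.

E = 5.72×10^6 V/m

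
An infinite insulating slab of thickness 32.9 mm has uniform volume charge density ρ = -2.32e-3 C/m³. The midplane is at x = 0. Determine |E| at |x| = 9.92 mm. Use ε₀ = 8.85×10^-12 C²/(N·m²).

|E| ≈ 2.60×10^6 N/C

By symmetry E is perpendicular to the slab. A Gaussian pillbox from −9.92 mm to +9.92 mm (face area A) lies entirely within the slab.
Q_enc = ρ·(2x)·A and flux = 2EA, so 2EA = 2ρxA/ε₀ ⇒ E = |ρ|x/ε₀.
E = (2.32×10^-3)(0.00992)/(8.85×10^-12) = 2.60e6 N/C.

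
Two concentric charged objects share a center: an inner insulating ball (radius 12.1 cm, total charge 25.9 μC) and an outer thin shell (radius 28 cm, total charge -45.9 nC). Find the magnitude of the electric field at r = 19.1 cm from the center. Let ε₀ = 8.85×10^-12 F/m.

Symmetry ⇒ E = E(r) r̂. Gaussian sphere of radius r = 19.1 cm (between the bodies, 12.1 cm < r < 28 cm).
The shell at 28 cm lies outside the Gaussian surface, so Q_enc = 25.9 μC = 2.59×10^-5 C.
Gauss's law: E·4πr² = Q_enc/ε₀.
E = |Q_enc|/(4πε₀r²) = (2.59×10^-5)/(4π·8.85×10^-12·(0.191)²) = 6.38×10^6 N/C.

E = 6.38e6 V/m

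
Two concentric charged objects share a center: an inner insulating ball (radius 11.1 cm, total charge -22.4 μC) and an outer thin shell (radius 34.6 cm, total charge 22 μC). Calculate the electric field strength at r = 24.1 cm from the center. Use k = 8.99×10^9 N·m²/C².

Use a concentric Gaussian sphere at r = 24.1 cm (between the bodies, 11.1 cm < r < 34.6 cm).
The shell at 34.6 cm lies outside the Gaussian surface, so Q_enc = -22.4 μC = -2.24×10^-5 C.
By Gauss's law, ∮E·dA = E·4πr² = Q_enc/ε₀.
E = k|Q_enc|/r² = (8.99×10^9)(2.24e-5)/(0.241)² = 3.47e6 N/C.

|E| ≈ 3.47×10^6 N/C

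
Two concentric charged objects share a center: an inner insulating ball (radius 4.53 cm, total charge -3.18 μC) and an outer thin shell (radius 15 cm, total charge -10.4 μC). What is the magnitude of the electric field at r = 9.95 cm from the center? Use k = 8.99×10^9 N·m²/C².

E = 2.89e6 N/C

Use a concentric Gaussian sphere at r = 9.95 cm (between the bodies, 4.53 cm < r < 15 cm).
The shell at 15 cm lies outside the Gaussian surface, so Q_enc = -3.18 μC = -3.18×10^-6 C.
Applying ∮E·dA = Q_enc/ε₀ with Φ = E(4πr²):
E = k|Q_enc|/r² = (8.99×10^9)(3.18×10^-6)/(0.0995)² = 2.89×10^6 N/C.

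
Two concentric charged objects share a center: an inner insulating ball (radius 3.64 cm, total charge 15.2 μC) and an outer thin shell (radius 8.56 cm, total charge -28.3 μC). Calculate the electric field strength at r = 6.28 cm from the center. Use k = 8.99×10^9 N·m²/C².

|E| ≈ 3.46×10^7 V/m

By spherical symmetry E is radial; choose a Gaussian sphere of radius r = 6.28 cm (between the bodies, 3.64 cm < r < 8.56 cm).
The shell at 8.56 cm lies outside the Gaussian surface, so Q_enc = 15.2 μC = 1.52e-5 C.
Since E is radial and uniform over the Gaussian sphere, Φ = E·4πr² = Q_enc/ε₀.
E = k|Q_enc|/r² = (8.99×10^9)(1.52×10^-5)/(0.0628)² = 3.46×10^7 N/C.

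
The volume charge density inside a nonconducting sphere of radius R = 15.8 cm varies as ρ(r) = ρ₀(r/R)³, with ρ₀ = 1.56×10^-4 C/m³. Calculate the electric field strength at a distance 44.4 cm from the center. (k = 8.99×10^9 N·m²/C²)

|E| = 5.88×10^4 N/C

Symmetry ⇒ E = E(r) r̂. Gaussian sphere of radius r = 44.4 cm (r > R, all charge enclosed).
Q_enc = 4π ∫₀^R ρ₀(r'/R)^3 r'² dr' = 4πρ₀R³/6 = 1.289e-6 C.
Since E is radial and uniform over the Gaussian sphere, Φ = E·4πr² = Q_enc/ε₀.
E = k|Q_enc|/r² = (8.99×10^9)(1.289×10^-6)/(0.444)² = 5.88e4 N/C.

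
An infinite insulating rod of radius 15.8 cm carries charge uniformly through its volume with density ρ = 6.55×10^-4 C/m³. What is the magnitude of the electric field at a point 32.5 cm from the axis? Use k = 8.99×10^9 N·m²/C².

|E| = 2.84×10^6 V/m

Take a coaxial cylindrical Gaussian surface of radius r = 32.5 cm and length L (r > 15.8 cm, full cross-section enclosed).
λ_enc = ρ·πR² = (6.55e-4)π(0.158)² = 5.137×10^-5 C/m.
Gauss's law: E·2πrL = λ_enc L/ε₀.
E = 2k|λ_enc|/r = 2(8.99×10^9)(5.137×10^-5)/(0.325) = 2.84e6 N/C.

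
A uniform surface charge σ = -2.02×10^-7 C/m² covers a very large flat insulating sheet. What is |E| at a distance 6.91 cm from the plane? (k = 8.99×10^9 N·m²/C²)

The symmetry is planar: E is normal to the sheet and the same magnitude on both sides. Take a pillbox straddling the sheet with end-cap area A.
Flux Φ = 2EA and Q_enc = σA, so 2EA = σA/ε₀ ⇒ E = |σ|/(2ε₀), independent of distance.
E = 2πk|σ| = 2π(8.99×10^9)(2.02×10^-7) = 1.14×10^4 N/C.

|E| = 1.14e4 N/C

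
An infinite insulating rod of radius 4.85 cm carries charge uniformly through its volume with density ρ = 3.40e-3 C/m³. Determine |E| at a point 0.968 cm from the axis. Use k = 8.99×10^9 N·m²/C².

Take a coaxial cylindrical Gaussian surface of radius r = 0.968 cm and length L (r < R).
Charge inside radius r per length L is ρ·πr²·L, so λ_enc = ρπr² = 1.001×10^-6 C/m.
Since E is radial and uniform over the curved surface, Φ = E·2πrL = Q_enc/ε₀ = λ_enc L/ε₀.
E = 2k|λ_enc|/r = 2(8.99×10^9)(1.001e-6)/(0.00968) = 1.86×10^6 N/C.

E = 1.86e6 N/C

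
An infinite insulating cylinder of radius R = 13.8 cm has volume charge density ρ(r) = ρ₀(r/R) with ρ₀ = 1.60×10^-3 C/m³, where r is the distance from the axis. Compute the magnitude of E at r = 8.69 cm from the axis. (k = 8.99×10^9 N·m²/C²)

Choose a coaxial cylinder of radius r = 8.69 cm (arbitrary length L) as the Gaussian surface (r < R).
λ_enc = ∫₀^r ρ(r')·2πr' dr' = (2πρ₀/R)·r^3/3 = 1.594×10^-5 C/m.
Gauss's law: E·2πrL = λ_enc L/ε₀.
E = 2k|λ_enc|/r = 2(8.99×10^9)(1.594×10^-5)/(0.0869) = 3.30e6 N/C.

E ≈ 3.30×10^6 N/C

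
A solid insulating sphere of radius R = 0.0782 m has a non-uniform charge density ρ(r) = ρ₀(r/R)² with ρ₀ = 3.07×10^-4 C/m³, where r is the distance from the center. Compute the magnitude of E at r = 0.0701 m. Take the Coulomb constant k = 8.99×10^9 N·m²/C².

|E| ≈ 3.91e5 N/C

Take a concentric spherical Gaussian surface of radius r = 0.0701 m (r < R).
Integrate the density: Q_enc = 4π ∫₀^r ρ₀(r'/R)^2 r'² dr' = 4πρ₀ r^5/(5·R²) = 2.136×10^-7 C.
Since E is radial and uniform over the Gaussian sphere, Φ = E·4πr² = Q_enc/ε₀.
E = k|Q_enc|/r² = (8.99×10^9)(2.136×10^-7)/(0.0701)² = 3.91×10^5 N/C.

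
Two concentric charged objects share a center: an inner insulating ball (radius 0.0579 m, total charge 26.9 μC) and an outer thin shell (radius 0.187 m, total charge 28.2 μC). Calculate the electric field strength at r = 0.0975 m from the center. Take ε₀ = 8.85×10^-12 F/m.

By spherical symmetry E is radial; choose a Gaussian sphere of radius r = 0.0975 m (between the bodies, 0.0579 m < r < 0.187 m).
The shell at 0.187 m lies outside the Gaussian surface, so Q_enc = 26.9 μC = 2.69×10^-5 C.
Gauss's law: E·4πr² = Q_enc/ε₀.
E = |Q_enc|/(4πε₀r²) = (2.69×10^-5)/(4π·8.85×10^-12·(0.0975)²) = 2.54×10^7 N/C.

|E| = 2.54e7 N/C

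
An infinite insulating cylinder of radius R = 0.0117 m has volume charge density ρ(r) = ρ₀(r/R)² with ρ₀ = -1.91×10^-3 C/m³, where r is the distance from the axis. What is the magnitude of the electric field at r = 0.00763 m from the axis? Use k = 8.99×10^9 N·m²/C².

Choose a coaxial cylinder of radius r = 0.00763 m (arbitrary length L) as the Gaussian surface (r < R).
Integrating ρ over the cross-section to radius r: λ_enc = (2πρ₀/R²) ∫₀^r r'^3 dr' = 2πρ₀ r^4/(4·R²) = -7.428×10^-8 C/m.
By Gauss's law (flux through the curved wall only), E·2πrL = λ_enc L/ε₀.
E = 2k|λ_enc|/r = 2(8.99×10^9)(7.428e-8)/(0.00763) = 1.75e5 N/C.

1.75×10^5 N/C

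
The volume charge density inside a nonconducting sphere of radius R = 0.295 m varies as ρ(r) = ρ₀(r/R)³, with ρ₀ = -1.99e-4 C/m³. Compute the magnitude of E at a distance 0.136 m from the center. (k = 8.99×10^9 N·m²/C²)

By spherical symmetry E is radial; choose a Gaussian sphere of radius r = 0.136 m (r < R).
Integrate the density: Q_enc = 4π ∫₀^r ρ₀(r'/R)^3 r'² dr' = 4πρ₀ r^6/(6·R³) = -1.027×10^-7 C.
Applying ∮E·dA = Q_enc/ε₀ with Φ = E(4πr²):
E = k|Q_enc|/r² = (8.99×10^9)(1.027e-7)/(0.136)² = 4.99×10^4 N/C.

4.99×10^4 N/C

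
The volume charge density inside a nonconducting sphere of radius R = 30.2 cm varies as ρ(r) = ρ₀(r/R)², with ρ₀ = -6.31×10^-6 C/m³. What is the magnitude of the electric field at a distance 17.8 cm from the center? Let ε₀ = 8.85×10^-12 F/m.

8.82e3 V/m

Symmetry ⇒ E = E(r) r̂. Gaussian sphere of radius r = 17.8 cm (r < R).
Integrate the density: Q_enc = 4π ∫₀^r ρ₀(r'/R)^2 r'² dr' = 4πρ₀ r^5/(5·R²) = -3.107e-8 C.
Gauss's law: E·4πr² = Q_enc/ε₀.
E = |Q_enc|/(4πε₀r²) = (3.107×10^-8)/(4π·8.85×10^-12·(0.178)²) = 8.82e3 N/C.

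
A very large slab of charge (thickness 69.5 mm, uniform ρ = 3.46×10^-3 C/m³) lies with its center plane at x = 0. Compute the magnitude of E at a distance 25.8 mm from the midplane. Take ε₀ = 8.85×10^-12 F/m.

E = 1.01×10^7 V/m

By symmetry E is perpendicular to the slab. A Gaussian pillbox from −25.8 mm to +25.8 mm (face area A) lies entirely within the slab.
Q_enc = ρ·(2x)·A and flux = 2EA, so 2EA = 2ρxA/ε₀ ⇒ E = |ρ|x/ε₀.
E = (3.46e-3)(0.0258)/(8.85×10^-12) = 1.01×10^7 N/C.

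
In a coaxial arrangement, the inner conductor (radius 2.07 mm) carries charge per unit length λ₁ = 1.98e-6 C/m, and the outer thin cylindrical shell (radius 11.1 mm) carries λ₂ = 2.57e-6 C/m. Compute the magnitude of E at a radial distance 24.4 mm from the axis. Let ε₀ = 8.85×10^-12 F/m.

Take a coaxial cylindrical Gaussian surface of radius r = 24.4 mm and length L (r > 11.1 mm, enclosing both).
λ_enc = λ₁ + λ₂ = (1.98e-6) + (2.57e-6) = 4.55×10^-6 C/m.
By Gauss's law (flux through the curved wall only), E·2πrL = λ_enc L/ε₀.
E = |λ_enc|/(2πε₀r) = (4.55×10^-6)/(2π·8.85×10^-12·0.0244) = 3.35e6 N/C.

E ≈ 3.35×10^6 N/C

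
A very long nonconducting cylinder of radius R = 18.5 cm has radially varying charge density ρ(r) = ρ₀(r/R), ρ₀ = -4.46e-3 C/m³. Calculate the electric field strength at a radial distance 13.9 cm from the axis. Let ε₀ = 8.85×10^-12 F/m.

Take a coaxial cylindrical Gaussian surface of radius r = 13.9 cm and length L (r < R).
Integrating ρ over the cross-section to radius r: λ_enc = (2πρ₀/R) ∫₀^r r'^2 dr' = 2πρ₀ r^3/(3·R) = -1.356×10^-4 C/m.
By Gauss's law (flux through the curved wall only), E·2πrL = λ_enc L/ε₀.
E = |λ_enc|/(2πε₀r) = (1.356e-4)/(2π·8.85×10^-12·0.139) = 1.75×10^7 N/C.

E = 1.75×10^7 N/C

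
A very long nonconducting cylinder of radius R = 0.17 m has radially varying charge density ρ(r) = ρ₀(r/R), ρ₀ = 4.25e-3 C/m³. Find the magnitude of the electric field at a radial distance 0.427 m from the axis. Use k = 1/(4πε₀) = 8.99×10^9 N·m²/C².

By cylindrical symmetry E is radial; use a coaxial Gaussian cylinder of radius 0.427 m and length L (r > R, full charge per length enclosed).
λ_enc = 2π ∫₀^R ρ₀(r'/R)^1 r' dr' = 2πρ₀R²/3 = 2.572×10^-4 C/m.
By Gauss's law (flux through the curved wall only), E·2πrL = λ_enc L/ε₀.
E = 2k|λ_enc|/r = 2(8.99×10^9)(2.572×10^-4)/(0.427) = 1.08×10^7 N/C.

E = 1.08×10^7 N/C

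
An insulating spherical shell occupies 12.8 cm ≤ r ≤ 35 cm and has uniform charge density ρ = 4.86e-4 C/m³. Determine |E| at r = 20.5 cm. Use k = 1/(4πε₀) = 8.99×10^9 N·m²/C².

Take a concentric spherical Gaussian surface of radius r = 20.5 cm (within the shell material, 12.8 cm < r < 35 cm).
Enclosed charge is the volume from a to r: Q_enc = (4π/3)ρ(r³ − a³) = 1.327×10^-5 C.
Gauss's law: E·4πr² = Q_enc/ε₀.
E = k|Q_enc|/r² = (8.99×10^9)(1.327×10^-5)/(0.205)² = 2.84×10^6 N/C.

E ≈ 2.84×10^6 N/C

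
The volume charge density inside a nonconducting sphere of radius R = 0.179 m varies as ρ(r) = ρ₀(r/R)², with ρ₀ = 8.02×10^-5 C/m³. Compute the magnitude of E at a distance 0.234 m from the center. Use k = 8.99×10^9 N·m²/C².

1.90e5 N/C

By spherical symmetry E is radial; choose a Gaussian sphere of radius r = 0.234 m (r > R, all charge enclosed).
Q_enc = 4π ∫₀^R ρ₀(r'/R)^2 r'² dr' = 4πρ₀R³/5 = 1.156×10^-6 C.
Since E is radial and uniform over the Gaussian sphere, Φ = E·4πr² = Q_enc/ε₀.
E = k|Q_enc|/r² = (8.99×10^9)(1.156×10^-6)/(0.234)² = 1.90×10^5 N/C.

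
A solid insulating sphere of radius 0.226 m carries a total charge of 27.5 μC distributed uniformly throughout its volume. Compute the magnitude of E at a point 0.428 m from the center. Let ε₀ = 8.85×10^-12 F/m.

E ≈ 1.35×10^6 V/m

Symmetry ⇒ E = E(r) r̂. Gaussian sphere of radius r = 0.428 m (r > R, so the entire charge is enclosed).
Q_enc = 27.5 μC = 2.75e-5 C.
Since E is radial and uniform over the Gaussian sphere, Φ = E·4πr² = Q_enc/ε₀.
E = |Q_enc|/(4πε₀r²) = (2.75×10^-5)/(4π·8.85×10^-12·(0.428)²) = 1.35×10^6 N/C.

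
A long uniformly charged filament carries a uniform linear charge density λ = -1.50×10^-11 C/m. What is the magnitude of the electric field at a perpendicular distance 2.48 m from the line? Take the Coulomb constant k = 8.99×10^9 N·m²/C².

|E| = 0.109 V/m

Choose a coaxial cylinder of radius r = 2.48 m (arbitrary length L) as the Gaussian surface.
Q_enc = λL, so λ_enc = -1.50×10^-11 C/m.
By Gauss's law (flux through the curved wall only), E·2πrL = λ_enc L/ε₀.
E = 2k|λ_enc|/r = 2(8.99×10^9)(1.50×10^-11)/(2.48) = 0.109 N/C.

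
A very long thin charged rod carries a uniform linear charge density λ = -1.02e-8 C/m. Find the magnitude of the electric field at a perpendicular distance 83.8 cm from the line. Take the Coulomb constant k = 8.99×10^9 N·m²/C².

By cylindrical symmetry E is radial; use a coaxial Gaussian cylinder of radius 83.8 cm and length L.
Q_enc = λL, so λ_enc = -1.02×10^-8 C/m.
Gauss's law: E·2πrL = λ_enc L/ε₀.
E = 2k|λ_enc|/r = 2(8.99×10^9)(1.02×10^-8)/(0.838) = 219 N/C.

E = 219 N/C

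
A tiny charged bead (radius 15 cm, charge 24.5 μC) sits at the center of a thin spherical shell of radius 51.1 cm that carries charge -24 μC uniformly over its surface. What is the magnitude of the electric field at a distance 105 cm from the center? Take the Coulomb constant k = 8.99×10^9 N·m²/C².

E = 4.08×10^3 V/m

Symmetry ⇒ E = E(r) r̂. Gaussian sphere of radius r = 105 cm (r > 51.1 cm, enclosing both).
Q_enc = (24.5 μC) + (-24 μC) = 5.00e-7 C.
Since E is radial and uniform over the Gaussian sphere, Φ = E·4πr² = Q_enc/ε₀.
E = k|Q_enc|/r² = (8.99×10^9)(5.00×10^-7)/(1.05)² = 4.08e3 N/C.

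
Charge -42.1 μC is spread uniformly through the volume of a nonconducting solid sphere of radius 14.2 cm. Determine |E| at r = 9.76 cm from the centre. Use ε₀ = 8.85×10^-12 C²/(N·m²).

Take a concentric spherical Gaussian surface of radius r = 9.76 cm (r < R).
For a uniform sphere the enclosed fraction is (r/R)³, so Q_enc = (-42.1 μC)(0.0976/0.142)³ = -1.367e-5 C.
Since E is radial and uniform over the Gaussian sphere, Φ = E·4πr² = Q_enc/ε₀.
E = |Q_enc|/(4πε₀r²) = (1.367e-5)/(4π·8.85×10^-12·(0.0976)²) = 1.29×10^7 N/C.

|E| = 1.29×10^7 V/m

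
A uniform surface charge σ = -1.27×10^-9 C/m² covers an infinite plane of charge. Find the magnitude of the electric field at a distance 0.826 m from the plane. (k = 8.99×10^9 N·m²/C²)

E ≈ 71.7 N/C

The symmetry is planar: E is normal to the sheet and the same magnitude on both sides. Take a pillbox straddling the sheet with end-cap area A.
Flux Φ = 2EA and Q_enc = σA, so 2EA = σA/ε₀ ⇒ E = |σ|/(2ε₀), independent of distance.
E = 2πk|σ| = 2π(8.99×10^9)(1.27e-9) = 71.7 N/C.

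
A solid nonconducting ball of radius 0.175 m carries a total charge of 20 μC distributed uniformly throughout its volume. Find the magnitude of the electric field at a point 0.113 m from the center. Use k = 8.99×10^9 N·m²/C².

|E| = 3.79e6 N/C

Symmetry ⇒ E = E(r) r̂. Gaussian sphere of radius r = 0.113 m (r < R).
For a uniform sphere the enclosed fraction is (r/R)³, so Q_enc = (20 μC)(0.113/0.175)³ = 5.385e-6 C.
By Gauss's law, ∮E·dA = E·4πr² = Q_enc/ε₀.
E = k|Q_enc|/r² = (8.99×10^9)(5.385×10^-6)/(0.113)² = 3.79×10^6 N/C.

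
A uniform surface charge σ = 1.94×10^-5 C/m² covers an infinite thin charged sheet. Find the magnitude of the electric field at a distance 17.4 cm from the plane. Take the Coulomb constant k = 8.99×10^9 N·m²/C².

E = 1.10e6 N/C

The symmetry is planar: E is normal to the sheet and the same magnitude on both sides. Take a pillbox straddling the sheet with end-cap area A.
Flux Φ = 2EA and Q_enc = σA, so 2EA = σA/ε₀ ⇒ E = |σ|/(2ε₀), independent of distance.
E = 2πk|σ| = 2π(8.99×10^9)(1.94e-5) = 1.10×10^6 N/C.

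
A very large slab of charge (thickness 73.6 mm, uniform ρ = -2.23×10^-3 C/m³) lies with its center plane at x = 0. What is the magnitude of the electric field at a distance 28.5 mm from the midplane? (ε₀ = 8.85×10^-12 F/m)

By symmetry E is perpendicular to the slab. A Gaussian pillbox from −28.5 mm to +28.5 mm (face area A) lies entirely within the slab.
Q_enc = ρ·(2x)·A and flux = 2EA, so 2EA = 2ρxA/ε₀ ⇒ E = |ρ|x/ε₀.
E = (2.23×10^-3)(0.0285)/(8.85×10^-12) = 7.18×10^6 N/C.

|E| = 7.18×10^6 N/C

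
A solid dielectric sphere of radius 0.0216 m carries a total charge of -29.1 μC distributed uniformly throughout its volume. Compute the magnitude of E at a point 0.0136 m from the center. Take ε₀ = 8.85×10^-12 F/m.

By spherical symmetry E is radial; choose a Gaussian sphere of radius r = 0.0136 m (r < R).
Only the charge within r is enclosed: Q_enc = Q·(r/R)³ = (-29.1 μC)·(0.0136 m/0.0216 m)³ = -7.264×10^-6 C.
Since E is radial and uniform over the Gaussian sphere, Φ = E·4πr² = Q_enc/ε₀.
E = |Q_enc|/(4πε₀r²) = (7.264×10^-6)/(4π·8.85×10^-12·(0.0136)²) = 3.53e8 N/C.

|E| ≈ 3.53×10^8 N/C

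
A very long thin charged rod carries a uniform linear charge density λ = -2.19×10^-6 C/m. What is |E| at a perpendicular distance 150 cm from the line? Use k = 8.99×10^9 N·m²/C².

Take a coaxial cylindrical Gaussian surface of radius r = 150 cm and length L.
Q_enc = λL, so λ_enc = -2.19×10^-6 C/m.
Since E is radial and uniform over the curved surface, Φ = E·2πrL = Q_enc/ε₀ = λ_enc L/ε₀.
E = 2k|λ_enc|/r = 2(8.99×10^9)(2.19×10^-6)/(1.5) = 2.63×10^4 N/C.

E = 2.63e4 N/C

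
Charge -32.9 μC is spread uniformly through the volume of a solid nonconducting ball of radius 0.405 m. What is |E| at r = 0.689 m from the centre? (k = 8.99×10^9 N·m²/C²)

By spherical symmetry E is radial; choose a Gaussian sphere of radius r = 0.689 m (r > R, so the entire charge is enclosed).
Q_enc = -32.9 μC = -3.29e-5 C.
By Gauss's law, ∮E·dA = E·4πr² = Q_enc/ε₀.
E = k|Q_enc|/r² = (8.99×10^9)(3.29e-5)/(0.689)² = 6.23e5 N/C.

E = 6.23×10^5 V/m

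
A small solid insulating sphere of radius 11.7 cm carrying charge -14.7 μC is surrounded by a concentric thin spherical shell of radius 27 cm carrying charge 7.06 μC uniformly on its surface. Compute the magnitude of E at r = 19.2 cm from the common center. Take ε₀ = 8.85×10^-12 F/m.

By spherical symmetry E is radial; choose a Gaussian sphere of radius r = 19.2 cm (between the bodies, 11.7 cm < r < 27 cm).
Only the inner charge is enclosed; the outer shell contributes nothing inside itself. Q_enc = -14.7 μC = -1.47×10^-5 C.
Gauss's law: E·4πr² = Q_enc/ε₀.
E = |Q_enc|/(4πε₀r²) = (1.47×10^-5)/(4π·8.85×10^-12·(0.192)²) = 3.59×10^6 N/C.

|E| = 3.59e6 V/m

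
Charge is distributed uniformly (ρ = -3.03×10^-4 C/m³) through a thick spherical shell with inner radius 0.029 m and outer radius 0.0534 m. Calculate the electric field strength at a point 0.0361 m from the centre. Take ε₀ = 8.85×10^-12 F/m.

Symmetry ⇒ E = E(r) r̂. Gaussian sphere of radius r = 0.0361 m (within the shell material, 0.029 m < r < 0.0534 m).
Enclosed charge is the volume from a to r: Q_enc = (4π/3)ρ(r³ − a³) = -2.876e-8 C.
Applying ∮E·dA = Q_enc/ε₀ with Φ = E(4πr²):
E = |Q_enc|/(4πε₀r²) = (2.876e-8)/(4π·8.85×10^-12·(0.0361)²) = 1.98×10^5 N/C.

E = 1.98e5 N/C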